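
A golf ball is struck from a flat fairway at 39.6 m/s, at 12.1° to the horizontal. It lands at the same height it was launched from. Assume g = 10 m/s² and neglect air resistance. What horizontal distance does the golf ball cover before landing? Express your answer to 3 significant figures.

64.3 m

For level ground, R = v₀² sin(2θ) / g.
sin(2 × 12.1°) = sin 24.20° = 0.4099.
R = (39.6)² × 0.4099 / 10 = 64.3 m.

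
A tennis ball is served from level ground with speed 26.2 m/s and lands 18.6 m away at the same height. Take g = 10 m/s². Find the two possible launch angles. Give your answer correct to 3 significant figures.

7.86° and 82.1°

Level-ground range: R = v₀² sin(2θ)/g ⇒ sin 2θ = R g / v₀² = 18.6×10/26.2² = 0.2710.
2θ = arcsin(0.2710) = 15.72° or 180° − 15.72° = 164.28°.
So θ = 7.86° or θ = 82.1°.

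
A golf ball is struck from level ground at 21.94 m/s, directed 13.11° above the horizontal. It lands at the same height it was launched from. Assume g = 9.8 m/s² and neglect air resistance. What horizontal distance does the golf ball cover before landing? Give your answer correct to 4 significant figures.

Components: v_x = 21.94 cos 13.11° = 21.368 m/s, v_y = 21.94 sin 13.11° = 4.9765 m/s.
Time of flight (same landing height): t = 2 v_y / g = 2 × 4.9765 / 9.8 = 1.0156 s.
Range: R = v_x · t = 21.368 × 1.0156 = 21.70 m.

21.70 m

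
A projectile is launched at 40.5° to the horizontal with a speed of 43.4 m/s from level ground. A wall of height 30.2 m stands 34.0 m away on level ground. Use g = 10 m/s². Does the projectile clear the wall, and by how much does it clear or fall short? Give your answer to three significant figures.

v_x = 43.4 cos 40.5° = 33.00 m/s; v_y0 = 43.4 sin 40.5° = 28.19 m/s.
Time to reach the wall: t = 34.0 / 33.00 = 1.030 s.
Height at that point: y = 28.19×1.030 − 5.000×1.030² = 23.73 m.
That is 30.2 − 23.73 = 6.47 m below the top of the wall, so the projectile does not clear it.

No — it falls 6.47 m short of clearing the wall.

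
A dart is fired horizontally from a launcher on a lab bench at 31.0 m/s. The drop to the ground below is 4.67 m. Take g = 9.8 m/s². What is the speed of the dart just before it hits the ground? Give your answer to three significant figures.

32.4 m/s

Fall time: t = √(2 × 4.67 / 9.8) = 0.9762 s.
At impact: v_x = 31.0 m/s (unchanged), v_y = g t = 9.8 × 0.9762 = 9.567 m/s.
Speed = √(v_x² + v_y²) = √(961.0 + 91.53) = 32.4 m/s.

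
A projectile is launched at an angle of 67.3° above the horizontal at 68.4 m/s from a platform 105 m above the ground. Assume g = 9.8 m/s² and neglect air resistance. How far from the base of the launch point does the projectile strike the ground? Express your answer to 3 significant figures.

Components: v_x = 68.4 cos 67.3° = 26.40 m/s, v_y = 68.4 sin 67.3° = 63.10 m/s.
Vertical: 0 = 105 + 63.10 t − ½(9.8) t² ⇒ 4.900 t² − 63.10 t − 105 = 0.
t = [63.10 + √(3982 + 2058)] / 9.800 = 14.37 s.
Horizontal: R = v_x · t = 26.40 × 14.37 = 379 m.

379 m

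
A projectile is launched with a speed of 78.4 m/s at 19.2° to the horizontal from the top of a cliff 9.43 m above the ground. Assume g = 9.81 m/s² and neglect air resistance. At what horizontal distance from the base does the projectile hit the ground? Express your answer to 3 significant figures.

Components: v_x = 78.4 cos 19.2° = 74.04 m/s, v_y = 78.4 sin 19.2° = 25.78 m/s.
Vertical: 0 = 9.43 + 25.78 t − ½(9.81) t² ⇒ 4.905 t² − 25.78 t − 9.43 = 0.
t = [25.78 + √(664.6 + 185.0)] / 9.810 = 5.599 s.
Horizontal: R = v_x · t = 74.04 × 5.599 = 415 m.

415 m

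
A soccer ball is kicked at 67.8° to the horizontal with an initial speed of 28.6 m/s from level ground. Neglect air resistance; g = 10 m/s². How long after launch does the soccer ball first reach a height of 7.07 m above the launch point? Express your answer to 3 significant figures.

0.282 s

v_y0 = 28.6 sin 67.8° = 26.48 m/s.
Set y = v_y0 t − ½ g t² = 7.07: 5.000 t² − 26.48 t + 7.07 = 0.
t = [26.48 ± √(701.2 − 141.4)] / 10 = (26.48 ± 23.66) / 10, giving t = 0.282 s or t = 5.01 s.
The soccer ball is on the way up at the first time, so t = 0.282 s.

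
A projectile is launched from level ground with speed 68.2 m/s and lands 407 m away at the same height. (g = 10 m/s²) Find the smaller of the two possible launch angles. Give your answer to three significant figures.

Level-ground range: R = v₀² sin(2θ)/g ⇒ sin 2θ = R g / v₀² = 407×10/68.2² = 0.8750.
2θ = arcsin(0.8750) = 61.04° or 180° − 61.04° = 118.96°.
So θ = 30.5° or θ = 59.5°.

30.5°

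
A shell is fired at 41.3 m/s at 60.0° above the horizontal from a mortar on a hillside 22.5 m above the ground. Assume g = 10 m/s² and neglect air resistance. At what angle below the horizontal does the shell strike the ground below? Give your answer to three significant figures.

63.6°

v_x = 41.3 cos 60.0° = 20.65 m/s.
At impact |v_y| = √(v_y0² + 2 g h) = √(35.77² + 2×10×22.5) = 41.59 m/s.
Angle below horizontal = arctan(|v_y| / v_x) = arctan(41.59 / 20.65) = 63.6°.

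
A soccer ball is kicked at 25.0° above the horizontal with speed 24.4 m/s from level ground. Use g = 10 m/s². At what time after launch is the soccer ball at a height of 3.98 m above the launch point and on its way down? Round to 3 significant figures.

v_y0 = 24.4 sin 25.0° = 10.31 m/s.
Set y = v_y0 t − ½ g t² = 3.98: 5.000 t² − 10.31 t + 3.98 = 0.
t = [10.31 ± √(106.3 − 79.60)] / 10 = (10.31 ± 5.167) / 10, giving t = 0.514 s or t = 1.55 s.
On the way down corresponds to the larger root: t = 1.55 s.

1.55 s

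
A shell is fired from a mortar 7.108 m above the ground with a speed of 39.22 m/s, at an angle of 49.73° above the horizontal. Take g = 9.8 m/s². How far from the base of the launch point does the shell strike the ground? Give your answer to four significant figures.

Components: v_x = 39.22 cos 49.73° = 25.351 m/s, v_y = 39.22 sin 49.73° = 29.925 m/s.
Vertical: 0 = 7.108 + 29.925 t − ½(9.8) t² ⇒ 4.900 t² − 29.925 t − 7.108 = 0.
t = [29.925 + √(895.51 + 139.32)] / 9.800 = 6.3361 s.
Horizontal: R = v_x · t = 25.351 × 6.3361 = 160.6 m.

160.6 m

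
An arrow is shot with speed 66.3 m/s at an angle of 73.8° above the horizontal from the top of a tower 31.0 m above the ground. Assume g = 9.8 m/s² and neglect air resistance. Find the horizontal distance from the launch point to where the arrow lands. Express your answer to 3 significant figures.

249 m

Components: v_x = 66.3 cos 73.8° = 18.50 m/s, v_y = 66.3 sin 73.8° = 63.67 m/s.
Vertical: 0 = 31.0 + 63.67 t − ½(9.8) t² ⇒ 4.900 t² − 63.67 t − 31.0 = 0.
t = [63.67 + √(4054 + 607.6)] / 9.800 = 13.46 s.
Horizontal: R = v_x · t = 18.50 × 13.46 = 249 m.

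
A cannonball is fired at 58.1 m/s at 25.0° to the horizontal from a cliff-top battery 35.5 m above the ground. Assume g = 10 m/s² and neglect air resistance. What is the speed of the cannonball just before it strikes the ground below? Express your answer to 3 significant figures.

63.9 m/s

v_x = 58.1 cos 25.0° = 52.66 m/s is unchanged throughout.
For the vertical component, v_y² = v_y0² + 2 g h = (24.55)² + 2×10×35.5 = 1313, so |v_y| = 36.24 m/s.
Impact speed = √(v_x² + v_y²) = √(2773 + 1313) = 63.9 m/s.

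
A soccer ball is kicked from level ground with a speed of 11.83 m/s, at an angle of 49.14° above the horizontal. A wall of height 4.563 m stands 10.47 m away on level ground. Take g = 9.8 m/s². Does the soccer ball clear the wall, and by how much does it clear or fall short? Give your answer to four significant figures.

No — it falls 1.427 m short of clearing the wall.

v_x = 11.83 cos 49.14° = 7.7393 m/s; v_y0 = 11.83 sin 49.14° = 8.9472 m/s.
Time to reach the wall: t = 10.47 / 7.7393 = 1.3528 s.
Height at that point: y = 8.9472×1.3528 − 4.900×1.3528² = 3.1364 m.
That is 4.563 − 3.1364 = 1.427 m below the top of the wall, so the soccer ball does not clear it.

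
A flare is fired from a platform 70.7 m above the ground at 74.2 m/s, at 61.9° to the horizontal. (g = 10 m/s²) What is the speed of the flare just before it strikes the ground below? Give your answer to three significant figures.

v_x = 74.2 cos 61.9° = 34.95 m/s is unchanged throughout.
For the vertical component, v_y² = v_y0² + 2 g h = (65.45)² + 2×10×70.7 = 5698, so |v_y| = 75.49 m/s.
Impact speed = √(v_x² + v_y²) = √(1222 + 5698) = 83.2 m/s.

83.2 m/s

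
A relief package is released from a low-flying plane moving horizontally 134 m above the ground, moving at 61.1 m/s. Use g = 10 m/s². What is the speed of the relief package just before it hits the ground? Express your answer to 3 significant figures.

Fall time: t = √(2 × 134 / 10) = 5.177 s.
At impact: v_x = 61.1 m/s (unchanged), v_y = g t = 10 × 5.177 = 51.77 m/s.
Speed = √(v_x² + v_y²) = √(3733 + 2680) = 80.1 m/s.

80.1 m/s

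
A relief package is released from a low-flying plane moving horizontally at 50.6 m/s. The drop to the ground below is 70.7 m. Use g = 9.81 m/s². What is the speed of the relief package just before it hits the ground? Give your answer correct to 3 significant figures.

62.8 m/s

Fall time: t = √(2 × 70.7 / 9.81) = 3.797 s.
At impact: v_x = 50.6 m/s (unchanged), v_y = g t = 9.81 × 3.797 = 37.25 m/s.
Speed = √(v_x² + v_y²) = √(2560 + 1388) = 62.8 m/s.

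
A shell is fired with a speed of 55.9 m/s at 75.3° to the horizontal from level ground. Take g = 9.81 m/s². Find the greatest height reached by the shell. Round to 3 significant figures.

149 m

Vertical component of launch velocity: v_y = 55.9 sin 75.3° = 54.07 m/s.
At the highest point the vertical velocity is zero, so v_y² = 2 g h_max.
h_max = (54.07)² / (2 × 9.81) = 2924 / 19.62 = 149 m.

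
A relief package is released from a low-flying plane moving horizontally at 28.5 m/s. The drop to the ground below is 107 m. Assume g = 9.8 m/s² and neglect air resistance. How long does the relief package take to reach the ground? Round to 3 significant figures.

4.67 s

The horizontal speed doesn't affect the fall. With v_y0 = 0, h = ½ g t².
t = √(2 × 107 / 9.8) = √21.84 = 4.67 s.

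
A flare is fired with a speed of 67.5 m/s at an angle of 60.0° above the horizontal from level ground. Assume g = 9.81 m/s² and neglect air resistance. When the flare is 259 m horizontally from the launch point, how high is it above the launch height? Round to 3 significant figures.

160 m

v_x = 67.5 cos 60.0° = 33.75 m/s, v_y0 = 67.5 sin 60.0° = 58.46 m/s.
Time to reach x = 259 m: t = x / v_x = 259 / 33.75 = 7.674 s.
y = v_y0 t − ½ g t² = 58.46×7.674 − 4.905×7.674² = 160 m.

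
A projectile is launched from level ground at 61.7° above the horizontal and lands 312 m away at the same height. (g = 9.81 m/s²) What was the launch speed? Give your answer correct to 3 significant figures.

60.5 m/s

On level ground, R = v₀² sin(2θ) / g, so v₀ = √(R g / sin 2θ).
sin(2 × 61.7°) = 0.8348.
v₀ = √(312 × 9.81 / 0.8348) = √3666 = 60.5 m/s.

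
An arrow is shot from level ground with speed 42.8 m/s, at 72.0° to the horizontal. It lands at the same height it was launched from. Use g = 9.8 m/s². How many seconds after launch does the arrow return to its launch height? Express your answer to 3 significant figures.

Vertical component: v_y = 42.8 sin 72.0° = 40.71 m/s.
For a projectile landing at launch height, time of flight is t = 2 v_y / g = 2 × 40.71 / 9.8 = 8.31 s.

8.31 s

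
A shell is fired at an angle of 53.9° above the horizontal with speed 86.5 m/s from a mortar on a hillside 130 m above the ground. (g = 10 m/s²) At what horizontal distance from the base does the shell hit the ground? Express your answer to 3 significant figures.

Components: v_x = 86.5 cos 53.9° = 50.97 m/s, v_y = 86.5 sin 53.9° = 69.89 m/s.
Vertical: 0 = 130 + 69.89 t − ½(10) t² ⇒ 5.000 t² − 69.89 t − 130 = 0.
t = [69.89 + √(4885 + 2600)] / 10.00 = 15.64 s.
Horizontal: R = v_x · t = 50.97 × 15.64 = 797 m.

797 m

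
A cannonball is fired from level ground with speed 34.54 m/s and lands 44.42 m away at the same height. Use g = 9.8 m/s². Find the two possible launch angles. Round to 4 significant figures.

Level-ground range: R = v₀² sin(2θ)/g ⇒ sin 2θ = R g / v₀² = 44.42×9.8/34.54² = 0.3649.
2θ = arcsin(0.3649) = 21.401° or 180° − 21.401° = 158.599°.
So θ = 10.70° or θ = 79.30°.

10.70° and 79.30°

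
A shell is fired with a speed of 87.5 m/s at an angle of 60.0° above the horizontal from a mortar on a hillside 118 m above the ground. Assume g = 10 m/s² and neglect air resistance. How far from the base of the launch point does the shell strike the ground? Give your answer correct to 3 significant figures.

Components: v_x = 87.5 cos 60.0° = 43.75 m/s, v_y = 87.5 sin 60.0° = 75.78 m/s.
Vertical: 0 = 118 + 75.78 t − ½(10) t² ⇒ 5.000 t² − 75.78 t − 118 = 0.
t = [75.78 + √(5743 + 2360)] / 10.00 = 16.58 s.
Horizontal: R = v_x · t = 43.75 × 16.58 = 725 m.

725 m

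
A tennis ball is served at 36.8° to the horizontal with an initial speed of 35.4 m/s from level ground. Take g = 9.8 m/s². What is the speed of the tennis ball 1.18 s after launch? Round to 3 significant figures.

v_x = 35.4 cos 36.8° = 28.35 m/s (constant).
v_y(t) = 35.4 sin 36.8° − g t = 21.21 − 9.8 × 1.18 = 9.646 m/s.
Speed = √(v_x² + v_y²) = √(803.7 + 93.05) = 29.9 m/s.

29.9 m/s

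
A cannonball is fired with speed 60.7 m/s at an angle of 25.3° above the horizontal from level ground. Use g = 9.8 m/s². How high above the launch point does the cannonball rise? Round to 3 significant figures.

Vertical component of launch velocity: v_y = 60.7 sin 25.3° = 25.94 m/s.
At the highest point the vertical velocity is zero, so v_y² = 2 g h_max.
h_max = (25.94)² / (2 × 9.8) = 672.9 / 19.60 = 34.3 m.

34.3 m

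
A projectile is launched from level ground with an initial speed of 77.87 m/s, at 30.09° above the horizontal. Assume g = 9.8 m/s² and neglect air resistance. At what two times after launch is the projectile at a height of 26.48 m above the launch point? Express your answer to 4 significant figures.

0.7486 s and 7.219 s

v_y0 = 77.87 sin 30.09° = 39.041 m/s.
Set y = v_y0 t − ½ g t² = 26.48: 4.900 t² − 39.041 t + 26.48 = 0.
t = [39.041 ± √(1524.2 − 519.01)] / 9.8 = (39.041 ± 31.705) / 9.8, giving t = 0.7486 s or t = 7.219 s.
So the projectile is at 26.48 m at t = 0.7486 s (rising) and t = 7.219 s (falling).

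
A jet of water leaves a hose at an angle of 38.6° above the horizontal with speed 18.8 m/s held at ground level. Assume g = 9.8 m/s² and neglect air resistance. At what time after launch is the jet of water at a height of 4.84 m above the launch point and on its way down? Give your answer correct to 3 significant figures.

1.86 s

v_y0 = 18.8 sin 38.6° = 11.73 m/s.
Set y = v_y0 t − ½ g t² = 4.84: 4.900 t² − 11.73 t + 4.84 = 0.
t = [11.73 ± √(137.6 − 94.86)] / 9.8 = (11.73 ± 6.538) / 9.8, giving t = 0.530 s or t = 1.86 s.
On the way down corresponds to the larger root: t = 1.86 s.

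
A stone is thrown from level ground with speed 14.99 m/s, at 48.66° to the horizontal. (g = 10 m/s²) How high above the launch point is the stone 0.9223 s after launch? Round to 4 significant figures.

6.127 m

v_y0 = 14.99 sin 48.66° = 11.255 m/s.
y(t) = v_y0 t − ½ g t² = 11.255×0.9223 − 5.000×0.9223² = 6.127 m.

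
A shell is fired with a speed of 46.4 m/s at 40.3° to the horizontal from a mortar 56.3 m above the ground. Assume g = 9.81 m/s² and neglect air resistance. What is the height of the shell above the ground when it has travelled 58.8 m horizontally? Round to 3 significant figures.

v_x = 46.4 cos 40.3° = 35.39 m/s, v_y0 = 46.4 sin 40.3° = 30.01 m/s.
Time to reach x = 58.8 m: t = x / v_x = 58.8 / 35.39 = 1.661 s.
y = 56.3 + v_y0 t − ½ g t² = 56.3 + 30.01×1.661 − 4.905×1.661² = 92.6 m.

92.6 m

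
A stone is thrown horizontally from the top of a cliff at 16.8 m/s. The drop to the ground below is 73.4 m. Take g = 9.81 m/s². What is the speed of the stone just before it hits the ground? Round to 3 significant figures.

41.5 m/s

Fall time: t = √(2 × 73.4 / 9.81) = 3.868 s.
At impact: v_x = 16.8 m/s (unchanged), v_y = g t = 9.81 × 3.868 = 37.95 m/s.
Speed = √(v_x² + v_y²) = √(282.2 + 1440) = 41.5 m/s.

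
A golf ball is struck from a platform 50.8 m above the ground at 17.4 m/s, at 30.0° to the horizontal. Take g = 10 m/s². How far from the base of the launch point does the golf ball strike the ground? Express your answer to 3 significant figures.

62.9 m

Components: v_x = 17.4 cos 30.0° = 15.07 m/s, v_y = 17.4 sin 30.0° = 8.700 m/s.
Vertical: 0 = 50.8 + 8.700 t − ½(10) t² ⇒ 5.000 t² − 8.700 t − 50.8 = 0.
t = [8.700 + √(75.69 + 1016)] / 10.00 = 4.174 s.
Horizontal: R = v_x · t = 15.07 × 4.174 = 62.9 m.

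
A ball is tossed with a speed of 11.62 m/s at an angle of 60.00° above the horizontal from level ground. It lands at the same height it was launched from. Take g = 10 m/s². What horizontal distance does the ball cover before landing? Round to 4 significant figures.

11.69 m

For level ground, R = v₀² sin(2θ) / g.
sin(2 × 60.00°) = sin 120.00° = 0.8660.
R = (11.62)² × 0.8660 / 10 = 11.69 m.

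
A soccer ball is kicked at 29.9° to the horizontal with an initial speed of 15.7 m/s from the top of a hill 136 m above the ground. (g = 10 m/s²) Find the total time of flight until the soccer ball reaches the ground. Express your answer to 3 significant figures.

Vertical component: v_y = 15.7 sin 29.9° = 7.826 m/s.
Taking up as positive with launch at y = 136 m, landing at y = 0: 0 = 136 + 7.826 t − ½(10) t².
Solving 5.000 t² − 7.826 t − 136 = 0 gives t = [7.826 + √(7.826² + 4·5.000·136)] / 10.00 = 6.06 s.

6.06 s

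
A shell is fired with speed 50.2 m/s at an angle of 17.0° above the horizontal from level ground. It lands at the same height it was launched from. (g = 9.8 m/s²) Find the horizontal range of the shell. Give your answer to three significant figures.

144 m

Components: v_x = 50.2 cos 17.0° = 48.01 m/s, v_y = 50.2 sin 17.0° = 14.68 m/s.
Time of flight (same landing height): t = 2 v_y / g = 2 × 14.68 / 9.8 = 2.996 s.
Range: R = v_x · t = 48.01 × 2.996 = 144 m.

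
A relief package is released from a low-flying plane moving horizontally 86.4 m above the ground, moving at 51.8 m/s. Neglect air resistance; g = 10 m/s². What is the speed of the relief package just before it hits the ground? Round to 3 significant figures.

66.4 m/s

Fall time: t = √(2 × 86.4 / 10) = 4.157 s.
At impact: v_x = 51.8 m/s (unchanged), v_y = g t = 10 × 4.157 = 41.57 m/s.
Speed = √(v_x² + v_y²) = √(2683 + 1728) = 66.4 m/s.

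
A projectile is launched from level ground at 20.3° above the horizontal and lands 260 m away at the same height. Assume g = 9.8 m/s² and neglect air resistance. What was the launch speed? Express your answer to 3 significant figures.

On level ground, R = v₀² sin(2θ) / g, so v₀ = √(R g / sin 2θ).
sin(2 × 20.3°) = 0.6508.
v₀ = √(260 × 9.8 / 0.6508) = √3915 = 62.6 m/s.

62.6 m/s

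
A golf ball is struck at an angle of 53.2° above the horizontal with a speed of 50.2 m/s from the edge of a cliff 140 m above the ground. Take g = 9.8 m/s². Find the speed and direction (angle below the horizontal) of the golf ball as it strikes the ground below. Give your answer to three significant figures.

v_x = 50.2 cos 53.2° = 30.07 m/s (constant).
|v_y| at impact = √((40.20)² + 2×9.8×140) = 66.03 m/s.
Speed = √(30.07² + 66.03²) = 72.6 m/s; angle = arctan(66.03/30.07) = 65.5° below horizontal.

72.6 m/s at 65.5° below the horizontal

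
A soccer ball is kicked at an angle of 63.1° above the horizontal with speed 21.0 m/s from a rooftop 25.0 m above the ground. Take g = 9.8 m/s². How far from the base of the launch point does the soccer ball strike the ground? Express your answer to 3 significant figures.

Components: v_x = 21.0 cos 63.1° = 9.501 m/s, v_y = 21.0 sin 63.1° = 18.73 m/s.
Vertical: 0 = 25.0 + 18.73 t − ½(9.8) t² ⇒ 4.900 t² − 18.73 t − 25.0 = 0.
t = [18.73 + √(350.8 + 490.0)] / 9.800 = 4.870 s.
Horizontal: R = v_x · t = 9.501 × 4.870 = 46.3 m.

46.3 m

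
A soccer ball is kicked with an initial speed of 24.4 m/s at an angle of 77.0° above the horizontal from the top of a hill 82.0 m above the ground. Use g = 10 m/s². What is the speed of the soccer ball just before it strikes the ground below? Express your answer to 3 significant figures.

v_x = 24.4 cos 77.0° = 5.489 m/s is unchanged throughout.
For the vertical component, v_y² = v_y0² + 2 g h = (23.77)² + 2×10×82.0 = 2205, so |v_y| = 46.96 m/s.
Impact speed = √(v_x² + v_y²) = √(30.13 + 2205) = 47.3 m/s.

47.3 m/s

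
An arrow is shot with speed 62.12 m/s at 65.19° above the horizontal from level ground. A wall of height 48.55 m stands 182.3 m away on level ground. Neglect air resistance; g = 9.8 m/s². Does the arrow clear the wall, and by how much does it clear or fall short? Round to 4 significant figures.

v_x = 62.12 cos 65.19° = 26.066 m/s; v_y0 = 62.12 sin 65.19° = 56.387 m/s.
Time to reach the wall: t = 182.3 / 26.066 = 6.9938 s.
Height at that point: y = 56.387×6.9938 − 4.900×6.9938² = 154.68 m.
That is 154.68 − 48.55 = 106.1 m above the top of the wall, so the arrow clears it.

Yes — it clears the wall by 106.1 m.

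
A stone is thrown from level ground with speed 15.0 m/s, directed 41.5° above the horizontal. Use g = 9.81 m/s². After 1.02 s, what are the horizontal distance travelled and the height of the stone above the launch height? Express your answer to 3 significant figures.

x = 11.5 m, y = 5.03 m

v_x = 15.0 cos 41.5° = 11.23 m/s; v_y0 = 15.0 sin 41.5° = 9.939 m/s.
x = v_x t = 11.23 × 1.02 = 11.5 m.
y = v_y0 t − ½ g t² = 9.939×1.02 − 4.905×1.02² = 5.03 m.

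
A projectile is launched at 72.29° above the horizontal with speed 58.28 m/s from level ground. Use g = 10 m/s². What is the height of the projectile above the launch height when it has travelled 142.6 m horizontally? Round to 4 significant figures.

123.1 m

v_x = 58.28 cos 72.29° = 17.729 m/s, v_y0 = 58.28 sin 72.29° = 55.518 m/s.
Time to reach x = 142.6 m: t = x / v_x = 142.6 / 17.729 = 8.0433 s.
y = v_y0 t − ½ g t² = 55.518×8.0433 − 5.000×8.0433² = 123.1 m.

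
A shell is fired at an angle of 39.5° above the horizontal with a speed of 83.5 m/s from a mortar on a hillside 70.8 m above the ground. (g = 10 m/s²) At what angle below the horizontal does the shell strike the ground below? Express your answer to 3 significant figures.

45.3°

v_x = 83.5 cos 39.5° = 64.43 m/s.
At impact |v_y| = √(v_y0² + 2 g h) = √(53.11² + 2×10×70.8) = 65.09 m/s.
Angle below horizontal = arctan(|v_y| / v_x) = arctan(65.09 / 64.43) = 45.3°.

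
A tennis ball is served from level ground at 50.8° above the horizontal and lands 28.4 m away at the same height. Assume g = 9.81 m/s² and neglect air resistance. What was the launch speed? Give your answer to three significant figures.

On level ground, R = v₀² sin(2θ) / g, so v₀ = √(R g / sin 2θ).
sin(2 × 50.8°) = 0.9796.
v₀ = √(28.4 × 9.81 / 0.9796) = √284.4 = 16.9 m/s.

16.9 m/s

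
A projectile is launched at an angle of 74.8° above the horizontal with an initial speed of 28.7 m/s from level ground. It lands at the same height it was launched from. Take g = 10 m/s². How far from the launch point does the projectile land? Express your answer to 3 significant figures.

41.7 m

Components: v_x = 28.7 cos 74.8° = 7.525 m/s, v_y = 28.7 sin 74.8° = 27.70 m/s.
Time of flight (same landing height): t = 2 v_y / g = 2 × 27.70 / 10 = 5.540 s.
Range: R = v_x · t = 7.525 × 5.540 = 41.7 m.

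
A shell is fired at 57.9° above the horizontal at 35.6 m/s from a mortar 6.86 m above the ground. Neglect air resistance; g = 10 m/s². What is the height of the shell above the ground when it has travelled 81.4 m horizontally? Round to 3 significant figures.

v_x = 35.6 cos 57.9° = 18.92 m/s, v_y0 = 35.6 sin 57.9° = 30.16 m/s.
Time to reach x = 81.4 m: t = x / v_x = 81.4 / 18.92 = 4.302 s.
y = 6.86 + v_y0 t − ½ g t² = 6.86 + 30.16×4.302 − 5.000×4.302² = 44.1 m.

44.1 m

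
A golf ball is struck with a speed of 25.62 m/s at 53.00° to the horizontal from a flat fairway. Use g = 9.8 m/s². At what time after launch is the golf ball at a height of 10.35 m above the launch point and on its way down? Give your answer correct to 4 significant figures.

3.587 s

v_y0 = 25.62 sin 53.00° = 20.461 m/s.
Set y = v_y0 t − ½ g t² = 10.35: 4.900 t² − 20.461 t + 10.35 = 0.
t = [20.461 ± √(418.65 − 202.86)] / 9.8 = (20.461 ± 14.690) / 9.8, giving t = 0.5889 s or t = 3.587 s.
On the way down corresponds to the larger root: t = 3.587 s.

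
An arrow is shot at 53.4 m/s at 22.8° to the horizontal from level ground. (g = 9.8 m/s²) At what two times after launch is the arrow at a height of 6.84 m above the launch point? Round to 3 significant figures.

v_y0 = 53.4 sin 22.8° = 20.69 m/s.
Set y = v_y0 t − ½ g t² = 6.84: 4.900 t² − 20.69 t + 6.84 = 0.
t = [20.69 ± √(428.1 − 134.1)] / 9.8 = (20.69 ± 17.15) / 9.8, giving t = 0.361 s or t = 3.86 s.
So the arrow is at 6.84 m at t = 0.361 s (rising) and t = 3.86 s (falling).

0.361 s and 3.86 s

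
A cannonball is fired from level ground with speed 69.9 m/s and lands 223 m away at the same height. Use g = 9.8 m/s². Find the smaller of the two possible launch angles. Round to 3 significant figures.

Level-ground range: R = v₀² sin(2θ)/g ⇒ sin 2θ = R g / v₀² = 223×9.8/69.9² = 0.4473.
2θ = arcsin(0.4473) = 26.57° or 180° − 26.57° = 153.43°.
So θ = 13.3° or θ = 76.7°.

13.3°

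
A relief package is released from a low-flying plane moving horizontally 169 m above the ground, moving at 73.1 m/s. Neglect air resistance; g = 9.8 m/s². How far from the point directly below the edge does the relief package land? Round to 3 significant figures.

Initial vertical velocity is zero, so the fall time comes from h = ½ g t²: t = √(2 × 169 / 9.8) = 5.873 s.
Horizontal motion is uniform at 73.1 m/s, so x = 73.1 × 5.873 = 429 m.

429 m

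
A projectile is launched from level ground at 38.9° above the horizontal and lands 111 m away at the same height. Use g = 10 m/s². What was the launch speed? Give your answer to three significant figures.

On level ground, R = v₀² sin(2θ) / g, so v₀ = √(R g / sin 2θ).
sin(2 × 38.9°) = 0.9774.
v₀ = √(111 × 10 / 0.9774) = √1136 = 33.7 m/s.

33.7 m/s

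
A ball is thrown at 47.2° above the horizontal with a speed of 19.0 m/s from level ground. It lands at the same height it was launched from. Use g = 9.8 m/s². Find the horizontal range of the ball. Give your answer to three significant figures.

36.7 m

Components: v_x = 19.0 cos 47.2° = 12.91 m/s, v_y = 19.0 sin 47.2° = 13.94 m/s.
Time of flight (same landing height): t = 2 v_y / g = 2 × 13.94 / 9.8 = 2.845 s.
Range: R = v_x · t = 12.91 × 2.845 = 36.7 m.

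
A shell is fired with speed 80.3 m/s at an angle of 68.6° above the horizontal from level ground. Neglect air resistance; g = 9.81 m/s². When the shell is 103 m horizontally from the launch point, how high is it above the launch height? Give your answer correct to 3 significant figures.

v_x = 80.3 cos 68.6° = 29.30 m/s, v_y0 = 80.3 sin 68.6° = 74.76 m/s.
Time to reach x = 103 m: t = x / v_x = 103 / 29.30 = 3.515 s.
y = v_y0 t − ½ g t² = 74.76×3.515 − 4.905×3.515² = 202 m.

202 m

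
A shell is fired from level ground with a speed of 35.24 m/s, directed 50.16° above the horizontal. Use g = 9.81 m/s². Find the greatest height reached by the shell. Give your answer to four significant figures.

Vertical component of launch velocity: v_y = 35.24 sin 50.16° = 27.059 m/s.
At the highest point the vertical velocity is zero, so v_y² = 2 g h_max.
h_max = (27.059)² / (2 × 9.81) = 732.19 / 19.62 = 37.32 m.

37.32 m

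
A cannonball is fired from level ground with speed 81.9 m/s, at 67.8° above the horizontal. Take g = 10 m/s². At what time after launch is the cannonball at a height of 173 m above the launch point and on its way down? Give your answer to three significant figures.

v_y0 = 81.9 sin 67.8° = 75.83 m/s.
Set y = v_y0 t − ½ g t² = 173: 5.000 t² − 75.83 t + 173 = 0.
t = [75.83 ± √(5750 − 3460)] / 10 = (75.83 ± 47.85) / 10, giving t = 2.80 s or t = 12.4 s.
On the way down corresponds to the larger root: t = 12.4 s.

12.4 s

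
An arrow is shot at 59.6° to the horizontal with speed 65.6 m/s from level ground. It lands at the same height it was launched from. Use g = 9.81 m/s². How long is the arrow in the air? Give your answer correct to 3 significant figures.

11.5 s

Vertical component: v_y = 65.6 sin 59.6° = 56.58 m/s.
For a projectile landing at launch height, time of flight is t = 2 v_y / g = 2 × 56.58 / 9.81 = 11.5 s.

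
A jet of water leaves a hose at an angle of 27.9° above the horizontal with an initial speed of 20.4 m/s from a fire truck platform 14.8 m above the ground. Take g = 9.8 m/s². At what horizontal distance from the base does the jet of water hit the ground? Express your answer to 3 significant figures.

53.5 m

Components: v_x = 20.4 cos 27.9° = 18.03 m/s, v_y = 20.4 sin 27.9° = 9.546 m/s.
Vertical: 0 = 14.8 + 9.546 t − ½(9.8) t² ⇒ 4.900 t² − 9.546 t − 14.8 = 0.
t = [9.546 + √(91.13 + 290.1)] / 9.800 = 2.966 s.
Horizontal: R = v_x · t = 18.03 × 2.966 = 53.5 m.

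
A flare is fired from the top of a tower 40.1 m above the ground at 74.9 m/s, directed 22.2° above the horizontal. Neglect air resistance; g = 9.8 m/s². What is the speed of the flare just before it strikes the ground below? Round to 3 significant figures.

80.0 m/s

v_x = 74.9 cos 22.2° = 69.35 m/s is unchanged throughout.
For the vertical component, v_y² = v_y0² + 2 g h = (28.30)² + 2×9.8×40.1 = 1587, so |v_y| = 39.84 m/s.
Impact speed = √(v_x² + v_y²) = √(4809 + 1587) = 80.0 m/s.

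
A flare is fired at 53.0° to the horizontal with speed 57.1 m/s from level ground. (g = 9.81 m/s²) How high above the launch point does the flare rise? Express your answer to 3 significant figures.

Vertical component of launch velocity: v_y = 57.1 sin 53.0° = 45.60 m/s.
At the highest point the vertical velocity is zero, so v_y² = 2 g h_max.
h_max = (45.60)² / (2 × 9.81) = 2079 / 19.62 = 106 m.

106 m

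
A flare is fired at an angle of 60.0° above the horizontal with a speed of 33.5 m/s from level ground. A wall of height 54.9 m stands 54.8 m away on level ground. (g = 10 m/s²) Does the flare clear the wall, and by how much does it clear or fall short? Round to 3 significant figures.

v_x = 33.5 cos 60.0° = 16.75 m/s; v_y0 = 33.5 sin 60.0° = 29.01 m/s.
Time to reach the wall: t = 54.8 / 16.75 = 3.272 s.
Height at that point: y = 29.01×3.272 − 5.000×3.272² = 41.39 m.
That is 54.9 − 41.39 = 13.5 m below the top of the wall, so the flare does not clear it.

No — it falls 13.5 m short of clearing the wall.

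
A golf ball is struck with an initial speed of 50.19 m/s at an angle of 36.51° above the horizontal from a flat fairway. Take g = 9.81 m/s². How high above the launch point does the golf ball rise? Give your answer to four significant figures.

45.45 m

Vertical component of launch velocity: v_y = 50.19 sin 36.51° = 29.861 m/s.
At the highest point the vertical velocity is zero, so v_y² = 2 g h_max.
h_max = (29.861)² / (2 × 9.81) = 891.68 / 19.62 = 45.45 m.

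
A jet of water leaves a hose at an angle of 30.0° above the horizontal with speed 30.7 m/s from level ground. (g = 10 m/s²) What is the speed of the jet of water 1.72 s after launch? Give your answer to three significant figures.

26.7 m/s

v_x = 30.7 cos 30.0° = 26.59 m/s (constant).
v_y(t) = 30.7 sin 30.0° − g t = 15.35 − 10 × 1.72 = -1.850 m/s.
Speed = √(v_x² + v_y²) = √(707.0 + 3.423) = 26.7 m/s.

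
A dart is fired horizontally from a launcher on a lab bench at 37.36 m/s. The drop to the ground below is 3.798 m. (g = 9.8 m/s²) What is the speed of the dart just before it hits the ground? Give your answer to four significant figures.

38.34 m/s

Fall time: t = √(2 × 3.798 / 9.8) = 0.88040 s.
At impact: v_x = 37.36 m/s (unchanged), v_y = g t = 9.8 × 0.88040 = 8.6279 m/s.
Speed = √(v_x² + v_y²) = √(1395.8 + 74.441) = 38.34 m/s.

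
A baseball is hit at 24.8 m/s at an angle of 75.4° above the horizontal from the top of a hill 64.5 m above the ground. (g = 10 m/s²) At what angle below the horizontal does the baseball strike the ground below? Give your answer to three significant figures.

v_x = 24.8 cos 75.4° = 6.251 m/s.
At impact |v_y| = √(v_y0² + 2 g h) = √(24.00² + 2×10×64.5) = 43.20 m/s.
Angle below horizontal = arctan(|v_y| / v_x) = arctan(43.20 / 6.251) = 81.8°.

81.8°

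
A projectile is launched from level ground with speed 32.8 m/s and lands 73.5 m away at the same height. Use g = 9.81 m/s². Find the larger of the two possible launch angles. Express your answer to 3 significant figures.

Level-ground range: R = v₀² sin(2θ)/g ⇒ sin 2θ = R g / v₀² = 73.5×9.81/32.8² = 0.6702.
2θ = arcsin(0.6702) = 42.08° or 180° − 42.08° = 137.92°.
So θ = 21.0° or θ = 69.0°.

69.0°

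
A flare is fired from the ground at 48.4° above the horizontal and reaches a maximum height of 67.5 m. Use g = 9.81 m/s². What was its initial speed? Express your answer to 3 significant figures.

48.7 m/s

At maximum height v_y = 0, so (v₀ sin θ)² = 2 g H.
v₀ sin 48.4° = √(2 × 9.81 × 67.5) = 36.39 m/s.
v₀ = 36.39 / sin 48.4° = 36.39 / 0.7478 = 48.7 m/s.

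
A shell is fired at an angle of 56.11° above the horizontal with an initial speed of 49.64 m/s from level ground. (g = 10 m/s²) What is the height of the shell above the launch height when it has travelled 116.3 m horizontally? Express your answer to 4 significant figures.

84.87 m

v_x = 49.64 cos 56.11° = 27.679 m/s, v_y0 = 49.64 sin 56.11° = 41.207 m/s.
Time to reach x = 116.3 m: t = x / v_x = 116.3 / 27.679 = 4.2017 s.
y = v_y0 t − ½ g t² = 41.207×4.2017 − 5.000×4.2017² = 84.87 m.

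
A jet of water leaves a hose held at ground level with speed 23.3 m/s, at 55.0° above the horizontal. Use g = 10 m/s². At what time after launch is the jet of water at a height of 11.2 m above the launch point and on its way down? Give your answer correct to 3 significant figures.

v_y0 = 23.3 sin 55.0° = 19.09 m/s.
Set y = v_y0 t − ½ g t² = 11.2: 5.000 t² − 19.09 t + 11.2 = 0.
t = [19.09 ± √(364.4 − 224.0)] / 10 = (19.09 ± 11.85) / 10, giving t = 0.724 s or t = 3.09 s.
On the way down corresponds to the larger root: t = 3.09 s.

3.09 s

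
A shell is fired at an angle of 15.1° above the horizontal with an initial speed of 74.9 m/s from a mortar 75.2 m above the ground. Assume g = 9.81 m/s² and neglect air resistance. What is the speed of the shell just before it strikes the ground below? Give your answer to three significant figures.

v_x = 74.9 cos 15.1° = 72.31 m/s is unchanged throughout.
For the vertical component, v_y² = v_y0² + 2 g h = (19.51)² + 2×9.81×75.2 = 1856, so |v_y| = 43.08 m/s.
Impact speed = √(v_x² + v_y²) = √(5229 + 1856) = 84.2 m/s.

84.2 m/s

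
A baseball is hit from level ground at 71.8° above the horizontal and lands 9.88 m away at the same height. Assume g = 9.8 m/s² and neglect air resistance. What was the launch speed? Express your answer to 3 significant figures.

On level ground, R = v₀² sin(2θ) / g, so v₀ = √(R g / sin 2θ).
sin(2 × 71.8°) = 0.5934.
v₀ = √(9.88 × 9.8 / 0.5934) = √163.2 = 12.8 m/s.

12.8 m/s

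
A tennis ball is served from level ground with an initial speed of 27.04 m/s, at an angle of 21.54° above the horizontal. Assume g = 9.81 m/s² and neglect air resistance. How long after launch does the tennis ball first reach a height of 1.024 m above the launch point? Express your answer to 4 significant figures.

0.1090 s

v_y0 = 27.04 sin 21.54° = 9.9278 m/s.
Set y = v_y0 t − ½ g t² = 1.024: 4.905 t² − 9.9278 t + 1.024 = 0.
t = [9.9278 ± √(98.561 − 20.091)] / 9.81 = (9.9278 ± 8.8583) / 9.81, giving t = 0.1090 s or t = 1.915 s.
The tennis ball is on the way up at the first time, so t = 0.1090 s.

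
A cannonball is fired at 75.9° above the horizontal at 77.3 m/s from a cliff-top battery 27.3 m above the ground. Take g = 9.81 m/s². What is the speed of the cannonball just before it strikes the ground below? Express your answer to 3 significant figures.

v_x = 77.3 cos 75.9° = 18.83 m/s is unchanged throughout.
For the vertical component, v_y² = v_y0² + 2 g h = (74.97)² + 2×9.81×27.3 = 6156, so |v_y| = 78.46 m/s.
Impact speed = √(v_x² + v_y²) = √(354.6 + 6156) = 80.7 m/s.

80.7 m/s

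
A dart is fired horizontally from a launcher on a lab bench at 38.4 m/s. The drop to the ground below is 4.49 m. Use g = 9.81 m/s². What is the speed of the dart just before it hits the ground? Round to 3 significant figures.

39.5 m/s

Fall time: t = √(2 × 4.49 / 9.81) = 0.9568 s.
At impact: v_x = 38.4 m/s (unchanged), v_y = g t = 9.81 × 0.9568 = 9.386 m/s.
Speed = √(v_x² + v_y²) = √(1475 + 88.10) = 39.5 m/s.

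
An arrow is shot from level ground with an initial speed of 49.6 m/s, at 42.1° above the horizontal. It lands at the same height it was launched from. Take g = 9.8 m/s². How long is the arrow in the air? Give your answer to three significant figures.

6.79 s

Vertical component: v_y = 49.6 sin 42.1° = 33.25 m/s.
For a projectile landing at launch height, time of flight is t = 2 v_y / g = 2 × 33.25 / 9.8 = 6.79 s.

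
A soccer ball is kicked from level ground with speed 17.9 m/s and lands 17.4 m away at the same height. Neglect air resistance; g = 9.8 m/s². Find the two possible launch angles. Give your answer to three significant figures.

Level-ground range: R = v₀² sin(2θ)/g ⇒ sin 2θ = R g / v₀² = 17.4×9.8/17.9² = 0.5322.
2θ = arcsin(0.5322) = 32.15° or 180° − 32.15° = 147.85°.
So θ = 16.1° or θ = 73.9°.

16.1° and 73.9°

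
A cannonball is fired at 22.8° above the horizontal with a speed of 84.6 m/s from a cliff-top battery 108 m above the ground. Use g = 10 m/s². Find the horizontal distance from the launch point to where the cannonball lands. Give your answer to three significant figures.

Components: v_x = 84.6 cos 22.8° = 77.99 m/s, v_y = 84.6 sin 22.8° = 32.78 m/s.
Vertical: 0 = 108 + 32.78 t − ½(10) t² ⇒ 5.000 t² − 32.78 t − 108 = 0.
t = [32.78 + √(1075 + 2160)] / 10.00 = 8.966 s.
Horizontal: R = v_x · t = 77.99 × 8.966 = 699 m.

699 m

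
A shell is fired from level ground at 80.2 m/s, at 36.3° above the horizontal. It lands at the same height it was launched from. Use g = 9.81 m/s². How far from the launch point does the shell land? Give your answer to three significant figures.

Components: v_x = 80.2 cos 36.3° = 64.64 m/s, v_y = 80.2 sin 36.3° = 47.48 m/s.
Time of flight (same landing height): t = 2 v_y / g = 2 × 47.48 / 9.81 = 9.680 s.
Range: R = v_x · t = 64.64 × 9.680 = 626 m.

626 m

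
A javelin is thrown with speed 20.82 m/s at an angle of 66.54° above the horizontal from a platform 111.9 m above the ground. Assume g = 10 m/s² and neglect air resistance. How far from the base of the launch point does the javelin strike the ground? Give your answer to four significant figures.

58.12 m

Components: v_x = 20.82 cos 66.54° = 8.2886 m/s, v_y = 20.82 sin 66.54° = 19.099 m/s.
Vertical: 0 = 111.9 + 19.099 t − ½(10) t² ⇒ 5.000 t² − 19.099 t − 111.9 = 0.
t = [19.099 + √(364.77 + 2238.0)] / 10.00 = 7.0116 s.
Horizontal: R = v_x · t = 8.2886 × 7.0116 = 58.12 m.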